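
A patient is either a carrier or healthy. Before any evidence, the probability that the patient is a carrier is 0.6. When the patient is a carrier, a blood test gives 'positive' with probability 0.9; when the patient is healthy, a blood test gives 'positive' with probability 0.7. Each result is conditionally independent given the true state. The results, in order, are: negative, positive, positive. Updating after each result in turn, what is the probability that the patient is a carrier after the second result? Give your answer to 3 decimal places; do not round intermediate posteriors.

After 'negative': P(carrier) = 0.1·0.6000 / (0.1·0.6000 + 0.3·0.4000) ≈ 0.3333
After 'positive': P(carrier) = 0.9·0.3333 / (0.9·0.3333 + 0.7·0.6667) ≈ 0.3913

0.391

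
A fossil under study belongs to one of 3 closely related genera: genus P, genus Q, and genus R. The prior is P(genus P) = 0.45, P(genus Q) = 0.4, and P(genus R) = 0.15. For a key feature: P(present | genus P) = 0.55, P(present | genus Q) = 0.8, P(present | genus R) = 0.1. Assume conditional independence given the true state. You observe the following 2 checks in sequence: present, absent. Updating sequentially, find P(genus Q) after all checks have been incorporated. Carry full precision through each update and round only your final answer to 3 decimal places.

After 'present': normaliser = 0.55·0.4500 + 0.8·0.4000 + 0.1·0.1500; P(genus P) ≈ 0.4249, P(genus Q) ≈ 0.5494, P(genus R) ≈ 0.0258
After 'absent': normaliser = 0.45·0.4249 + 0.2·0.5494 + 0.9·0.0258; P(genus P) ≈ 0.5897, P(genus Q) ≈ 0.3388, P(genus R) ≈ 0.0715

0.339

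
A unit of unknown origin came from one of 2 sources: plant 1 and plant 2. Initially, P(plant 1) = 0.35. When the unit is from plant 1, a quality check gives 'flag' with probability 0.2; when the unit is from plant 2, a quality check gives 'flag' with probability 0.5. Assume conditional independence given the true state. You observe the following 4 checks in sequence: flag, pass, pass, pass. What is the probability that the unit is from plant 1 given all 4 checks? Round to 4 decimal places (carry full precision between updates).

0.4687

After 'flag': P(plant 1) = 0.2·0.3500 / (0.2·0.3500 + 0.5·0.6500) ≈ 0.1772
After 'pass': P(plant 1) = 0.8·0.1772 / (0.8·0.1772 + 0.5·0.8228) ≈ 0.2563
After 'pass': P(plant 1) = 0.8·0.2563 / (0.8·0.2563 + 0.5·0.7437) ≈ 0.3554
After 'pass': P(plant 1) = 0.8·0.3554 / (0.8·0.3554 + 0.5·0.6446) ≈ 0.4687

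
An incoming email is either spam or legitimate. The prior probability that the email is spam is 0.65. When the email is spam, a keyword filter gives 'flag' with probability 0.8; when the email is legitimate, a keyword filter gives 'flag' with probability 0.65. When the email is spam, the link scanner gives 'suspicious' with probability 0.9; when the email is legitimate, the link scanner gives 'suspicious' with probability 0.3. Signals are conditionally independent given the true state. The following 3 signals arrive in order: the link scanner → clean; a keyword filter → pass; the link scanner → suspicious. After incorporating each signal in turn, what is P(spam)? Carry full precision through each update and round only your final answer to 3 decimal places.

After the link scanner='clean': P(spam) = 0.1·0.6500 / (0.1·0.6500 + 0.7·0.3500) ≈ 0.2097
After a keyword filter='pass': P(spam) = 0.2·0.2097 / (0.2·0.2097 + 0.35·0.7903) ≈ 0.1316
After the link scanner='suspicious': P(spam) = 0.9·0.1316 / (0.9·0.1316 + 0.3·0.8684) ≈ 0.3126

0.313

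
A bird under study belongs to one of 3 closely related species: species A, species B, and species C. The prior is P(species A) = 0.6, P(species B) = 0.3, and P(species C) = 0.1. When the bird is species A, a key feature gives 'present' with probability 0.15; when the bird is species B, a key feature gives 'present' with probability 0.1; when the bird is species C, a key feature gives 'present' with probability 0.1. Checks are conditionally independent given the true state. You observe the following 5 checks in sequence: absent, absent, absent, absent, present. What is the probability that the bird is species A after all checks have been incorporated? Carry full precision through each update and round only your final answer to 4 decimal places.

0.6416

After 'absent': normaliser = 0.85·0.6000 + 0.9·0.3000 + 0.9·0.1000; P(species A) ≈ 0.5862, P(species B) ≈ 0.3103, P(species C) ≈ 0.1034
After 'absent': normaliser = 0.85·0.5862 + 0.9·0.3103 + 0.9·0.1034; P(species A) ≈ 0.5723, P(species B) ≈ 0.3208, P(species C) ≈ 0.1069
After 'absent': normaliser = 0.85·0.5723 + 0.9·0.3208 + 0.9·0.1069; P(species A) ≈ 0.5582, P(species B) ≈ 0.3313, P(species C) ≈ 0.1104
After 'absent': normaliser = 0.85·0.5582 + 0.9·0.3313 + 0.9·0.1104; P(species A) ≈ 0.5441, P(species B) ≈ 0.3419, P(species C) ≈ 0.1140
After 'present': normaliser = 0.15·0.5441 + 0.1·0.3419 + 0.1·0.1140; P(species A) ≈ 0.6416, P(species B) ≈ 0.2688, P(species C) ≈ 0.0896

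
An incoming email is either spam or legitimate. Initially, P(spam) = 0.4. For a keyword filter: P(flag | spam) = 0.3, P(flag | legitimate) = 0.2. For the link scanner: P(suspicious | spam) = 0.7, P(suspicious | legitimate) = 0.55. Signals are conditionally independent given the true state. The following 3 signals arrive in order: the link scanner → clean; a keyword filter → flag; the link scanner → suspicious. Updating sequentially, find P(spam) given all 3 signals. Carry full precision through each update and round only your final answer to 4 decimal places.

0.4590

After the link scanner='clean': P(spam) = 0.3·0.4000 / (0.3·0.4000 + 0.45·0.6000) ≈ 0.3077
After a keyword filter='flag': P(spam) = 0.3·0.3077 / (0.3·0.3077 + 0.2·0.6923) ≈ 0.4000
After the link scanner='suspicious': P(spam) = 0.7·0.4000 / (0.7·0.4000 + 0.55·0.6000) ≈ 0.4590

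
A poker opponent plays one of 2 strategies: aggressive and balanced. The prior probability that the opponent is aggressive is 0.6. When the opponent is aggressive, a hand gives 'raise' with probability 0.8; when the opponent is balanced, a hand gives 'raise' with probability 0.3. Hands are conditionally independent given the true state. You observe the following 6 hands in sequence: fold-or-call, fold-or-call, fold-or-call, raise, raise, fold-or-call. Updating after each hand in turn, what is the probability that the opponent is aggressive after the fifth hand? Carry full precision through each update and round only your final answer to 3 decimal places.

After 'fold-or-call': P(aggressive) = 0.2·0.6000 / (0.2·0.6000 + 0.7·0.4000) ≈ 0.3000
After 'fold-or-call': P(aggressive) = 0.2·0.3000 / (0.2·0.3000 + 0.7·0.7000) ≈ 0.1091
After 'fold-or-call': P(aggressive) = 0.2·0.1091 / (0.2·0.1091 + 0.7·0.8909) ≈ 0.0338
After 'raise': P(aggressive) = 0.8·0.0338 / (0.8·0.0338 + 0.3·0.9662) ≈ 0.0853
After 'raise': P(aggressive) = 0.8·0.0853 / (0.8·0.0853 + 0.3·0.9147) ≈ 0.1992

0.199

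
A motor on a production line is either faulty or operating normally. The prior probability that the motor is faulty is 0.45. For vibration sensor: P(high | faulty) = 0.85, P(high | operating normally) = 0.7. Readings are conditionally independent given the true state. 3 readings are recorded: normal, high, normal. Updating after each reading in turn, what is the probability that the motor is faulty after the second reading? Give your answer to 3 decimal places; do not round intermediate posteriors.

0.332

Each posterior becomes the prior for the next update.
After 'normal': P(faulty) = 0.15·0.4500 / (0.15·0.4500 + 0.3·0.5500) ≈ 0.2903
After 'high': P(faulty) = 0.85·0.2903 / (0.85·0.2903 + 0.7·0.7097) ≈ 0.3319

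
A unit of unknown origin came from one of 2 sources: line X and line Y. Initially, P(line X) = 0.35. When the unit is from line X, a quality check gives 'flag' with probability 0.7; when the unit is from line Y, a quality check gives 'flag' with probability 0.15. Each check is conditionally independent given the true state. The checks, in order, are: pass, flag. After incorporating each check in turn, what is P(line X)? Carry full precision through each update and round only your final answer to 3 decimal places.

After 'pass': P(line X) = 0.3·0.3500 / (0.3·0.3500 + 0.85·0.6500) ≈ 0.1597
After 'flag': P(line X) = 0.7·0.1597 / (0.7·0.1597 + 0.15·0.8403) ≈ 0.4700

0.470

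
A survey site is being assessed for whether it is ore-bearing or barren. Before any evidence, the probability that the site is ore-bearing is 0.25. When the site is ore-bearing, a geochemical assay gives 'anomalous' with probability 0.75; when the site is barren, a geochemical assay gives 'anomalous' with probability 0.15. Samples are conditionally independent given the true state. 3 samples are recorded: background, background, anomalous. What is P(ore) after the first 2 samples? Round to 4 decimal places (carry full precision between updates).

0.0280

After 'background': P(ore) = 0.25·0.2500 / (0.25·0.2500 + 0.85·0.7500) ≈ 0.0893
After 'background': P(ore) = 0.25·0.0893 / (0.25·0.0893 + 0.85·0.9107) ≈ 0.0280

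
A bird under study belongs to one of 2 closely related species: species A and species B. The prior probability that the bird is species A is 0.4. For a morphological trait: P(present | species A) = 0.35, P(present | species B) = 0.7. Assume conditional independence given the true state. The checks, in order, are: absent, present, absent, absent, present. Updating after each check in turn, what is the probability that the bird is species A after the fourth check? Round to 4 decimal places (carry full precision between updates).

After 'absent': P(species A) = 0.65·0.4000 / (0.65·0.4000 + 0.3·0.6000) ≈ 0.5909
After 'present': P(species A) = 0.35·0.5909 / (0.35·0.5909 + 0.7·0.4091) ≈ 0.4194
After 'absent': P(species A) = 0.65·0.4194 / (0.65·0.4194 + 0.3·0.5806) ≈ 0.6101
After 'absent': P(species A) = 0.65·0.6101 / (0.65·0.6101 + 0.3·0.3899) ≈ 0.7722

0.7722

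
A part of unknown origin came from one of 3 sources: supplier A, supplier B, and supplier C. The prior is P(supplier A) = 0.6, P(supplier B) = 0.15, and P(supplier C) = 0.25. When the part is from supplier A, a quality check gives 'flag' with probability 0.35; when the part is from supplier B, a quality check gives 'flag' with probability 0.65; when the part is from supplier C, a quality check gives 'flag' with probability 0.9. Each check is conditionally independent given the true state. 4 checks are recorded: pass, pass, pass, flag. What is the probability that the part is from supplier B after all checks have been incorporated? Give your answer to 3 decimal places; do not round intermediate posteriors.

Apply Bayes' rule sequentially, carrying P(supplier B) forward.
After 'pass': normaliser = 0.65·0.6000 + 0.35·0.1500 + 0.1·0.2500; P(supplier A) ≈ 0.8342, P(supplier B) ≈ 0.1123, P(supplier C) ≈ 0.0535
After 'pass': normaliser = 0.65·0.8342 + 0.35·0.1123 + 0.1·0.0535; P(supplier A) ≈ 0.9239, P(supplier B) ≈ 0.0670, P(supplier C) ≈ 0.0091
After 'pass': normaliser = 0.65·0.9239 + 0.35·0.0670 + 0.1·0.0091; P(supplier A) ≈ 0.9610, P(supplier B) ≈ 0.0375, P(supplier C) ≈ 0.0015
After 'flag': normaliser = 0.35·0.9610 + 0.65·0.0375 + 0.9·0.0015; P(supplier A) ≈ 0.9290, P(supplier B) ≈ 0.0673, P(supplier C) ≈ 0.0036

0.067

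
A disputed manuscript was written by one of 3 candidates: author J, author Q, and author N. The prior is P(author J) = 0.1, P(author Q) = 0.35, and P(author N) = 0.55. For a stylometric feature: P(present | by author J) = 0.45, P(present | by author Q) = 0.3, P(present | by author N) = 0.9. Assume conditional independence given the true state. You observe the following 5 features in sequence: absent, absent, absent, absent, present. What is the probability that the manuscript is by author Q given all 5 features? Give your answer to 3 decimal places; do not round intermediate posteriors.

0.858

Apply Bayes' rule sequentially, carrying P(author Q) forward.
After 'absent': normaliser = 0.55·0.1000 + 0.7·0.3500 + 0.1·0.5500; P(author J) ≈ 0.1549, P(author Q) ≈ 0.6901, P(author N) ≈ 0.1549
After 'absent': normaliser = 0.55·0.1549 + 0.7·0.6901 + 0.1·0.1549; P(author J) ≈ 0.1460, P(author Q) ≈ 0.8275, P(author N) ≈ 0.0265
After 'absent': normaliser = 0.55·0.1460 + 0.7·0.8275 + 0.1·0.0265; P(author J) ≈ 0.1212, P(author Q) ≈ 0.8748, P(author N) ≈ 0.0040
After 'absent': normaliser = 0.55·0.1212 + 0.7·0.8748 + 0.1·0.0040; P(author J) ≈ 0.0981, P(author Q) ≈ 0.9013, P(author N) ≈ 0.0006
After 'present': normaliser = 0.45·0.0981 + 0.3·0.9013 + 0.9·0.0006; P(author J) ≈ 0.1402, P(author Q) ≈ 0.8581, P(author N) ≈ 0.0017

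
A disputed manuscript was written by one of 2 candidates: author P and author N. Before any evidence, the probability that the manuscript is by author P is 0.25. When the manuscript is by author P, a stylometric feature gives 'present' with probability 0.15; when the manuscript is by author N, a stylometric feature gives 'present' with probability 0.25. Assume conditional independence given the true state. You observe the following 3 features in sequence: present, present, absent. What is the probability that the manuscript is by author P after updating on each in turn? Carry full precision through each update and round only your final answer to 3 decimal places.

After 'present': P(author P) = 0.15·0.2500 / (0.15·0.2500 + 0.25·0.7500) ≈ 0.1667
After 'present': P(author P) = 0.15·0.1667 / (0.15·0.1667 + 0.25·0.8333) ≈ 0.1071
After 'absent': P(author P) = 0.85·0.1071 / (0.85·0.1071 + 0.75·0.8929) ≈ 0.1197

0.120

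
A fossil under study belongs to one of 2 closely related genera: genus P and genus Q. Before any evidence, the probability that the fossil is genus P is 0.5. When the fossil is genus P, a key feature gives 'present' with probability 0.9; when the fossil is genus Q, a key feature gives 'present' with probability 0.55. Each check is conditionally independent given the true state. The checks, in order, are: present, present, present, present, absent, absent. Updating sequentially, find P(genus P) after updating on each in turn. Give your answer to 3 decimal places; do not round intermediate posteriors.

0.261

After 'present': P(genus P) = 0.9·0.5000 / (0.9·0.5000 + 0.55·0.5000) ≈ 0.6207
After 'present': P(genus P) = 0.9·0.6207 / (0.9·0.6207 + 0.55·0.3793) ≈ 0.7281
After 'present': P(genus P) = 0.9·0.7281 / (0.9·0.7281 + 0.55·0.2719) ≈ 0.8142
After 'present': P(genus P) = 0.9·0.8142 / (0.9·0.8142 + 0.55·0.1858) ≈ 0.8776
After 'absent': P(genus P) = 0.1·0.8776 / (0.1·0.8776 + 0.45·0.1224) ≈ 0.6144
After 'absent': P(genus P) = 0.1·0.6144 / (0.1·0.6144 + 0.45·0.3856) ≈ 0.2615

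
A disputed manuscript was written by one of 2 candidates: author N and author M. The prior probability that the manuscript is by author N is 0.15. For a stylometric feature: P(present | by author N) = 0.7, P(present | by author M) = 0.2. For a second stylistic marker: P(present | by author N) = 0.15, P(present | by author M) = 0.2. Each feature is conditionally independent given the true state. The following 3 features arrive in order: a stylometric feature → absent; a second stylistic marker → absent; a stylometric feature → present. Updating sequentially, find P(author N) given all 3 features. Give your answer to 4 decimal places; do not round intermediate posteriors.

0.1975

After a stylometric feature='absent': P(author N) = 0.3·0.1500 / (0.3·0.1500 + 0.8·0.8500) ≈ 0.0621
After a second stylistic marker='absent': P(author N) = 0.85·0.0621 / (0.85·0.0621 + 0.8·0.9379) ≈ 0.0657
After a stylometric feature='present': P(author N) = 0.7·0.0657 / (0.7·0.0657 + 0.2·0.9343) ≈ 0.1975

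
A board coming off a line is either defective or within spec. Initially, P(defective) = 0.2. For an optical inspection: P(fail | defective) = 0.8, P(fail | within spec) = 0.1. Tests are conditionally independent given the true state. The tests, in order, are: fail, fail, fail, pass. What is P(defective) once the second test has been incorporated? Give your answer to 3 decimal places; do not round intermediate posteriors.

0.941

After 'fail': P(defective) = 0.8·0.2000 / (0.8·0.2000 + 0.1·0.8000) ≈ 0.6667
After 'fail': P(defective) = 0.8·0.6667 / (0.8·0.6667 + 0.1·0.3333) ≈ 0.9412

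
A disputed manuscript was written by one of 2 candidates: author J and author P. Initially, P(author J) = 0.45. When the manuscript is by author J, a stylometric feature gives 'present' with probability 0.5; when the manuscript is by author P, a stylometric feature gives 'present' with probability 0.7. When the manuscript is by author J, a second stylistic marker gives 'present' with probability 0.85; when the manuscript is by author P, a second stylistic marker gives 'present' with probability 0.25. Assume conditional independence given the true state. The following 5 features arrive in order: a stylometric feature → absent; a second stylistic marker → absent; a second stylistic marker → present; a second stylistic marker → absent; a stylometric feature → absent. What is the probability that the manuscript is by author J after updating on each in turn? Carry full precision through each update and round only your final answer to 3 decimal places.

0.236

Apply Bayes' rule sequentially, carrying P(author J) forward.
After a stylometric feature='absent': P(author J) = 0.5·0.4500 / (0.5·0.4500 + 0.3·0.5500) ≈ 0.5769
After a second stylistic marker='absent': P(author J) = 0.15·0.5769 / (0.15·0.5769 + 0.75·0.4231) ≈ 0.2143
After a second stylistic marker='present': P(author J) = 0.85·0.2143 / (0.85·0.2143 + 0.25·0.7857) ≈ 0.4811
After a second stylistic marker='absent': P(author J) = 0.15·0.4811 / (0.15·0.4811 + 0.75·0.5189) ≈ 0.1564
After a stylometric feature='absent': P(author J) = 0.5·0.1564 / (0.5·0.1564 + 0.3·0.8436) ≈ 0.2361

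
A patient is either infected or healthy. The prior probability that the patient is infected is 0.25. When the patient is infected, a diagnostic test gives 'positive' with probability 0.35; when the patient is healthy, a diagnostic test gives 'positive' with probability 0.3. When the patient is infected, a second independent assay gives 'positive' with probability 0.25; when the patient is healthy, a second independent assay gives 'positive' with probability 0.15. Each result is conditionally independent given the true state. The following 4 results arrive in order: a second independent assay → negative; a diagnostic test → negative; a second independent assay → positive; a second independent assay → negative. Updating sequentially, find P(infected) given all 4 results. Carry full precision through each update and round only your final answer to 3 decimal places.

0.287

After a second independent assay='negative': P(infected) = 0.75·0.2500 / (0.75·0.2500 + 0.85·0.7500) ≈ 0.2273
After a diagnostic test='negative': P(infected) = 0.65·0.2273 / (0.65·0.2273 + 0.7·0.7727) ≈ 0.2145
After a second independent assay='positive': P(infected) = 0.25·0.2145 / (0.25·0.2145 + 0.15·0.7855) ≈ 0.3128
After a second independent assay='negative': P(infected) = 0.75·0.3128 / (0.75·0.3128 + 0.85·0.6872) ≈ 0.2865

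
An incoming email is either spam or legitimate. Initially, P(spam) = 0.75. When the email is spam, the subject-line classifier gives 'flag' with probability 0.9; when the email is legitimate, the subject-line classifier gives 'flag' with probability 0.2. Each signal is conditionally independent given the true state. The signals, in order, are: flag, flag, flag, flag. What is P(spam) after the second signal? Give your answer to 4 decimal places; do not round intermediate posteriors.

0.9838

After 'flag': P(spam) = 0.9·0.7500 / (0.9·0.7500 + 0.2·0.2500) ≈ 0.9310
After 'flag': P(spam) = 0.9·0.9310 / (0.9·0.9310 + 0.2·0.0690) ≈ 0.9838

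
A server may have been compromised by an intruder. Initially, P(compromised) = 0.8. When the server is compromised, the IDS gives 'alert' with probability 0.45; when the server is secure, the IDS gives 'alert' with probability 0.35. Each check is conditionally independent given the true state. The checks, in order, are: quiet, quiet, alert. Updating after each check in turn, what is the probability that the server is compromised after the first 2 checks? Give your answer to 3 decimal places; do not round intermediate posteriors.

After 'quiet': P(compromised) = 0.55·0.8000 / (0.55·0.8000 + 0.65·0.2000) ≈ 0.7719
After 'quiet': P(compromised) = 0.55·0.7719 / (0.55·0.7719 + 0.65·0.2281) ≈ 0.7412

0.741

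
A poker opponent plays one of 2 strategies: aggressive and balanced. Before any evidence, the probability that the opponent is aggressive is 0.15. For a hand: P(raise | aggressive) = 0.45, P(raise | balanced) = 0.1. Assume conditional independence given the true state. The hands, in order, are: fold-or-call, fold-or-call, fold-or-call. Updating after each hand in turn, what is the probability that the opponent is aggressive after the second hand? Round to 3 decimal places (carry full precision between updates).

0.062

After 'fold-or-call': P(aggressive) = 0.55·0.1500 / (0.55·0.1500 + 0.9·0.8500) ≈ 0.0973
After 'fold-or-call': P(aggressive) = 0.55·0.0973 / (0.55·0.0973 + 0.9·0.9027) ≈ 0.0618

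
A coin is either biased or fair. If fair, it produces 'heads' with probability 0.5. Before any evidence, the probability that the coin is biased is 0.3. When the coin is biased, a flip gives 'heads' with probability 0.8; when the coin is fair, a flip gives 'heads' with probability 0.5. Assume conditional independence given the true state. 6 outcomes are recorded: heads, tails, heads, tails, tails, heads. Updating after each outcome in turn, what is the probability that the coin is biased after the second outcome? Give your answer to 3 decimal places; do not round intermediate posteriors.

0.215

After 'heads': P(biased) = 0.8·0.3000 / (0.8·0.3000 + 0.5·0.7000) ≈ 0.4068
After 'tails': P(biased) = 0.2·0.4068 / (0.2·0.4068 + 0.5·0.5932) ≈ 0.2152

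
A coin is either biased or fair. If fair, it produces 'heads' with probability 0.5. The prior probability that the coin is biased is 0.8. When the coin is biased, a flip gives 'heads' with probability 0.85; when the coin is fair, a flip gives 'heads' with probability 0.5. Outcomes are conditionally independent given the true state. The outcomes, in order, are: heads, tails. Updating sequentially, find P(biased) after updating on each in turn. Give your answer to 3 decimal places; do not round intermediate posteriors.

0.671

After 'heads': P(biased) = 0.85·0.8000 / (0.85·0.8000 + 0.5·0.2000) ≈ 0.8718
After 'tails': P(biased) = 0.15·0.8718 / (0.15·0.8718 + 0.5·0.1282) ≈ 0.6711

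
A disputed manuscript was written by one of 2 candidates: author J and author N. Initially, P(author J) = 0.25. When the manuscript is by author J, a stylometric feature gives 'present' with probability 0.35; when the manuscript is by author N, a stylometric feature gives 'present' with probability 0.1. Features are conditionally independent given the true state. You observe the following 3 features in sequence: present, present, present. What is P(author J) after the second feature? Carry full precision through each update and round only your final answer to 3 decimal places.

After 'present': P(author J) = 0.35·0.2500 / (0.35·0.2500 + 0.1·0.7500) ≈ 0.5385
After 'present': P(author J) = 0.35·0.5385 / (0.35·0.5385 + 0.1·0.4615) ≈ 0.8033

0.803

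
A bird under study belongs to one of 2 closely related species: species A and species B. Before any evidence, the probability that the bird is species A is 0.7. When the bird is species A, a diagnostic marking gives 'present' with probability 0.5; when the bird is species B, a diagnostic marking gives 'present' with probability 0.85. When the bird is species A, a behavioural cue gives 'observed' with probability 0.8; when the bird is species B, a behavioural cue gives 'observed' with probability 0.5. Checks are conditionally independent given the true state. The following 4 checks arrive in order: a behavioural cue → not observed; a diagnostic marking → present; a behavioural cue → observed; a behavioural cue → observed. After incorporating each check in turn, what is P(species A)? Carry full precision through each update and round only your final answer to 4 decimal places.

Each posterior becomes the prior for the next update.
After a behavioural cue='not observed': P(species A) = 0.2·0.7000 / (0.2·0.7000 + 0.5·0.3000) ≈ 0.4828
After a diagnostic marking='present': P(species A) = 0.5·0.4828 / (0.5·0.4828 + 0.85·0.5172) ≈ 0.3544
After a behavioural cue='observed': P(species A) = 0.8·0.3544 / (0.8·0.3544 + 0.5·0.6456) ≈ 0.4676
After a behavioural cue='observed': P(species A) = 0.8·0.4676 / (0.8·0.4676 + 0.5·0.5324) ≈ 0.5843

0.5843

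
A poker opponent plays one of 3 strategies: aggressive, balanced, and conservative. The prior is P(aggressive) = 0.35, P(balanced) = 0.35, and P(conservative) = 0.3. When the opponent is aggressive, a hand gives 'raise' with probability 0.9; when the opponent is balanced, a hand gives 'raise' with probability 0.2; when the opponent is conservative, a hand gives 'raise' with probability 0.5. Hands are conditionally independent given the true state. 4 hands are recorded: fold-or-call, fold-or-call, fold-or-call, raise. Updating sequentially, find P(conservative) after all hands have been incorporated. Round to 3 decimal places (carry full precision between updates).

After 'fold-or-call': normaliser = 0.1·0.3500 + 0.8·0.3500 + 0.5·0.3000; P(aggressive) ≈ 0.0753, P(balanced) ≈ 0.6022, P(conservative) ≈ 0.3226
After 'fold-or-call': normaliser = 0.1·0.0753 + 0.8·0.6022 + 0.5·0.3226; P(aggressive) ≈ 0.0116, P(balanced) ≈ 0.7405, P(conservative) ≈ 0.2479
After 'fold-or-call': normaliser = 0.1·0.0116 + 0.8·0.7405 + 0.5·0.2479; P(aggressive) ≈ 0.0016, P(balanced) ≈ 0.8256, P(conservative) ≈ 0.1728
After 'raise': normaliser = 0.9·0.0016 + 0.2·0.8256 + 0.5·0.1728; P(aggressive) ≈ 0.0057, P(balanced) ≈ 0.6528, P(conservative) ≈ 0.3415

0.341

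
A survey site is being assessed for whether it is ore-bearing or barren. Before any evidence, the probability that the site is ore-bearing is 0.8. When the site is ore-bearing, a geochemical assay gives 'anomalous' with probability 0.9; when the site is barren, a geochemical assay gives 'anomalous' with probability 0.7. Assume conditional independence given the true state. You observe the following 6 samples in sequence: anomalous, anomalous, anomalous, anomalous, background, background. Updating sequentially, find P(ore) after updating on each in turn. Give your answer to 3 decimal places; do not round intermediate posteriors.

0.548

Apply Bayes' rule sequentially, carrying P(ore) forward.
After 'anomalous': P(ore) = 0.9·0.8000 / (0.9·0.8000 + 0.7·0.2000) ≈ 0.8372
After 'anomalous': P(ore) = 0.9·0.8372 / (0.9·0.8372 + 0.7·0.1628) ≈ 0.8686
After 'anomalous': P(ore) = 0.9·0.8686 / (0.9·0.8686 + 0.7·0.1314) ≈ 0.8948
After 'anomalous': P(ore) = 0.9·0.8948 / (0.9·0.8948 + 0.7·0.1052) ≈ 0.9162
After 'background': P(ore) = 0.1·0.9162 / (0.1·0.9162 + 0.3·0.0838) ≈ 0.7846
After 'background': P(ore) = 0.1·0.7846 / (0.1·0.7846 + 0.3·0.2154) ≈ 0.5484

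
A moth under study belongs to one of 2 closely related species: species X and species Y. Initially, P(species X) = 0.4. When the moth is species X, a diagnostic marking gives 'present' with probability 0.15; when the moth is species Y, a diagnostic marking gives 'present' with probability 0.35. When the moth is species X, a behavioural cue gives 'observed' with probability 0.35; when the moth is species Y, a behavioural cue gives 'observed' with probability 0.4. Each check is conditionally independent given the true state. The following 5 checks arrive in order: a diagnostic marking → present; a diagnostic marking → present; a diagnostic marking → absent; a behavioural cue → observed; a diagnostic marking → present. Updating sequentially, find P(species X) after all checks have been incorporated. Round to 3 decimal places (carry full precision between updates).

After a diagnostic marking='present': P(species X) = 0.15·0.4000 / (0.15·0.4000 + 0.35·0.6000) ≈ 0.2222
After a diagnostic marking='present': P(species X) = 0.15·0.2222 / (0.15·0.2222 + 0.35·0.7778) ≈ 0.1091
After a diagnostic marking='absent': P(species X) = 0.85·0.1091 / (0.85·0.1091 + 0.65·0.8909) ≈ 0.1380
After a behavioural cue='observed': P(species X) = 0.35·0.1380 / (0.35·0.1380 + 0.4·0.8620) ≈ 0.1229
After a diagnostic marking='present': P(species X) = 0.15·0.1229 / (0.15·0.1229 + 0.35·0.8771) ≈ 0.0566

0.057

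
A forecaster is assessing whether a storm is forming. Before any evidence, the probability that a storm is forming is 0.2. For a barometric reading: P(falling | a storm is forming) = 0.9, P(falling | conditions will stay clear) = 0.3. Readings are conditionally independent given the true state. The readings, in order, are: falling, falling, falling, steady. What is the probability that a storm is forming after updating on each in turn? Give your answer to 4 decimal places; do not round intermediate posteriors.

0.4909

After 'falling': P(storm) = 0.9·0.2000 / (0.9·0.2000 + 0.3·0.8000) ≈ 0.4286
After 'falling': P(storm) = 0.9·0.4286 / (0.9·0.4286 + 0.3·0.5714) ≈ 0.6923
After 'falling': P(storm) = 0.9·0.6923 / (0.9·0.6923 + 0.3·0.3077) ≈ 0.8710
After 'steady': P(storm) = 0.1·0.8710 / (0.1·0.8710 + 0.7·0.1290) ≈ 0.4909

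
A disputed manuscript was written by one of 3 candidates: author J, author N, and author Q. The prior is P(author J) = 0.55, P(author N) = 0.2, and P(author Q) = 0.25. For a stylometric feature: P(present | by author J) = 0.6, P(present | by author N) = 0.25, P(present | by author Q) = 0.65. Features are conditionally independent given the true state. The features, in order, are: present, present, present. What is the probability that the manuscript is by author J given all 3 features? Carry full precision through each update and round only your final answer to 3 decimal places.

0.623

Apply Bayes' rule sequentially, carrying P(author J) forward.
After 'present': normaliser = 0.6·0.5500 + 0.25·0.2000 + 0.65·0.2500; P(author J) ≈ 0.6083, P(author N) ≈ 0.0922, P(author Q) ≈ 0.2995
After 'present': normaliser = 0.6·0.6083 + 0.25·0.0922 + 0.65·0.2995; P(author J) ≈ 0.6263, P(author N) ≈ 0.0395, P(author Q) ≈ 0.3341
After 'present': normaliser = 0.6·0.6263 + 0.25·0.0395 + 0.65·0.3341; P(author J) ≈ 0.6234, P(author N) ≈ 0.0164, P(author Q) ≈ 0.3602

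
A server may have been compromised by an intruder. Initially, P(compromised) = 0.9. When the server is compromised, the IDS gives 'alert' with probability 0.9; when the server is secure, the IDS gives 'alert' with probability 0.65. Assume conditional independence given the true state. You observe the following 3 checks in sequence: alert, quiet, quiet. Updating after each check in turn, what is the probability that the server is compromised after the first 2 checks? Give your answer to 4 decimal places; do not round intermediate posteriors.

0.7807

After 'alert': P(compromised) = 0.9·0.9000 / (0.9·0.9000 + 0.65·0.1000) ≈ 0.9257
After 'quiet': P(compromised) = 0.1·0.9257 / (0.1·0.9257 + 0.35·0.0743) ≈ 0.7807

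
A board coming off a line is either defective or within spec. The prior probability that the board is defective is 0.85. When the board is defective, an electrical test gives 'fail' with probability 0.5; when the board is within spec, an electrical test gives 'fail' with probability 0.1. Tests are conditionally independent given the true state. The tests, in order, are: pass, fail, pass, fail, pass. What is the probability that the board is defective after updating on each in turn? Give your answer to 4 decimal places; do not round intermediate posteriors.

0.9605

After 'pass': P(defective) = 0.5·0.8500 / (0.5·0.8500 + 0.9·0.1500) ≈ 0.7589
After 'fail': P(defective) = 0.5·0.7589 / (0.5·0.7589 + 0.1·0.2411) ≈ 0.9403
After 'pass': P(defective) = 0.5·0.9403 / (0.5·0.9403 + 0.9·0.0597) ≈ 0.8974
After 'fail': P(defective) = 0.5·0.8974 / (0.5·0.8974 + 0.1·0.1026) ≈ 0.9776
After 'pass': P(defective) = 0.5·0.9776 / (0.5·0.9776 + 0.9·0.0224) ≈ 0.9605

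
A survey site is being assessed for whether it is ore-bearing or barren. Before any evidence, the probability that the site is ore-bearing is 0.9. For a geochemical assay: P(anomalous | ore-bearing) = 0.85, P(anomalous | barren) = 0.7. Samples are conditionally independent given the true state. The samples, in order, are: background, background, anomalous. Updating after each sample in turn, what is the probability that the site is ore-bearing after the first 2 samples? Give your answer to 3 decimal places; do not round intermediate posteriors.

Apply Bayes' rule sequentially, carrying P(ore) forward.
After 'background': P(ore) = 0.15·0.9000 / (0.15·0.9000 + 0.3·0.1000) ≈ 0.8182
After 'background': P(ore) = 0.15·0.8182 / (0.15·0.8182 + 0.3·0.1818) ≈ 0.6923

0.692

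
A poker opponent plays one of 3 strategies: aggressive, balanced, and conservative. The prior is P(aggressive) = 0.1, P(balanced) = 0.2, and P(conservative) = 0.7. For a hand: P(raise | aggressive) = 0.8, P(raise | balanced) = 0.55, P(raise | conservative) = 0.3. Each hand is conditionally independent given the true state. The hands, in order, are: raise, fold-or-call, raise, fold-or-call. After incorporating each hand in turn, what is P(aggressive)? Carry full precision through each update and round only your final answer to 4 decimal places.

After 'raise': normaliser = 0.8·0.1000 + 0.55·0.2000 + 0.3·0.7000; P(aggressive) ≈ 0.2000, P(balanced) ≈ 0.2750, P(conservative) ≈ 0.5250
After 'fold-or-call': normaliser = 0.2·0.2000 + 0.45·0.2750 + 0.7·0.5250; P(aggressive) ≈ 0.0753, P(balanced) ≈ 0.2329, P(conservative) ≈ 0.6918
After 'raise': normaliser = 0.8·0.0753 + 0.55·0.2329 + 0.3·0.6918; P(aggressive) ≈ 0.1522, P(balanced) ≈ 0.3236, P(conservative) ≈ 0.5242
After 'fold-or-call': normaliser = 0.2·0.1522 + 0.45·0.3236 + 0.7·0.5242; P(aggressive) ≈ 0.0560, P(balanced) ≈ 0.2682, P(conservative) ≈ 0.6758

0.0560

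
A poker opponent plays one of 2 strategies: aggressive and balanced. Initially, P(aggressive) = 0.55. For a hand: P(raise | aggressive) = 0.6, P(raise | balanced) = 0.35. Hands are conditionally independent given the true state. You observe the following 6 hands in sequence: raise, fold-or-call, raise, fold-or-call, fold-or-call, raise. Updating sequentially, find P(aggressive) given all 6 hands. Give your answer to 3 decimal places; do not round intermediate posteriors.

0.589

After 'raise': P(aggressive) = 0.6·0.5500 / (0.6·0.5500 + 0.35·0.4500) ≈ 0.6769
After 'fold-or-call': P(aggressive) = 0.4·0.6769 / (0.4·0.6769 + 0.65·0.3231) ≈ 0.5632
After 'raise': P(aggressive) = 0.6·0.5632 / (0.6·0.5632 + 0.35·0.4368) ≈ 0.6885
After 'fold-or-call': P(aggressive) = 0.4·0.6885 / (0.4·0.6885 + 0.65·0.3115) ≈ 0.5763
After 'fold-or-call': P(aggressive) = 0.4·0.5763 / (0.4·0.5763 + 0.65·0.4237) ≈ 0.4557
After 'raise': P(aggressive) = 0.6·0.4557 / (0.6·0.4557 + 0.35·0.5443) ≈ 0.5893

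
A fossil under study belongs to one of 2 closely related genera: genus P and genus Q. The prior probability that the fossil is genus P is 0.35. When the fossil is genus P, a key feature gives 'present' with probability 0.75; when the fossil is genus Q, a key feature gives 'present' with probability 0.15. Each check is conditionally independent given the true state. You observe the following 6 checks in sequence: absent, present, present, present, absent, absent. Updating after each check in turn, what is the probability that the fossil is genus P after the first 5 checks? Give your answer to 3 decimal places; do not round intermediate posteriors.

After 'absent': P(genus P) = 0.25·0.3500 / (0.25·0.3500 + 0.85·0.6500) ≈ 0.1367
After 'present': P(genus P) = 0.75·0.1367 / (0.75·0.1367 + 0.15·0.8633) ≈ 0.4419
After 'present': P(genus P) = 0.75·0.4419 / (0.75·0.4419 + 0.15·0.5581) ≈ 0.7984
After 'present': P(genus P) = 0.75·0.7984 / (0.75·0.7984 + 0.15·0.2016) ≈ 0.9519
After 'absent': P(genus P) = 0.25·0.9519 / (0.25·0.9519 + 0.85·0.0481) ≈ 0.8534

0.853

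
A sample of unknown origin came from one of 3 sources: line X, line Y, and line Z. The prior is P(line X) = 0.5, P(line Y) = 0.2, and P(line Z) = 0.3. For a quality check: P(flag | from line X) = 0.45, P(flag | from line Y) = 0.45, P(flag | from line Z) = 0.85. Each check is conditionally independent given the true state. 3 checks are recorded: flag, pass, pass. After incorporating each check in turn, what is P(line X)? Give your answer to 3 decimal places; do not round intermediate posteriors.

0.674

Each posterior becomes the prior for the next update.
After 'flag': normaliser = 0.45·0.5000 + 0.45·0.2000 + 0.85·0.3000; P(line X) ≈ 0.3947, P(line Y) ≈ 0.1579, P(line Z) ≈ 0.4474
After 'pass': normaliser = 0.55·0.3947 + 0.55·0.1579 + 0.15·0.4474; P(line X) ≈ 0.5851, P(line Y) ≈ 0.2340, P(line Z) ≈ 0.1809
After 'pass': normaliser = 0.55·0.5851 + 0.55·0.2340 + 0.15·0.1809; P(line X) ≈ 0.6737, P(line Y) ≈ 0.2695, P(line Z) ≈ 0.0568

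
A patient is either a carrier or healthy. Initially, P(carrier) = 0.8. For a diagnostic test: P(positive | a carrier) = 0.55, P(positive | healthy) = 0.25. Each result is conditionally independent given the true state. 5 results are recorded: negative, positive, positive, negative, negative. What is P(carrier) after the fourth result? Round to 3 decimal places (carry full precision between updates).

After 'negative': P(carrier) = 0.45·0.8000 / (0.45·0.8000 + 0.75·0.2000) ≈ 0.7059
After 'positive': P(carrier) = 0.55·0.7059 / (0.55·0.7059 + 0.25·0.2941) ≈ 0.8408
After 'positive': P(carrier) = 0.55·0.8408 / (0.55·0.8408 + 0.25·0.1592) ≈ 0.9207
After 'negative': P(carrier) = 0.45·0.9207 / (0.45·0.9207 + 0.75·0.0793) ≈ 0.8745

0.875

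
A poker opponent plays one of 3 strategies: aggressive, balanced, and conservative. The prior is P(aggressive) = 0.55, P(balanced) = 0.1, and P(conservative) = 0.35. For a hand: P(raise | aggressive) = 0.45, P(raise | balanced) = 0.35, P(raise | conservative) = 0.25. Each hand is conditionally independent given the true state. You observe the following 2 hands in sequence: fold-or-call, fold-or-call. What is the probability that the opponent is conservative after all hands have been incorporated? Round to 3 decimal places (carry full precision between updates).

After 'fold-or-call': normaliser = 0.55·0.5500 + 0.65·0.1000 + 0.75·0.3500; P(aggressive) ≈ 0.4802, P(balanced) ≈ 0.1032, P(conservative) ≈ 0.4167
After 'fold-or-call': normaliser = 0.55·0.4802 + 0.65·0.1032 + 0.75·0.4167; P(aggressive) ≈ 0.4103, P(balanced) ≈ 0.1042, P(conservative) ≈ 0.4855

0.486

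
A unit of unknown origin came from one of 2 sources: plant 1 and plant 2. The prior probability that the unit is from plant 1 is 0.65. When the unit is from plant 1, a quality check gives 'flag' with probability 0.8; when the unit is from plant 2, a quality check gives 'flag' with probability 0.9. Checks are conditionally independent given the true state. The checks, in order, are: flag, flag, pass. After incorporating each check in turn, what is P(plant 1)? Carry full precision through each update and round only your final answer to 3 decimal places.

0.746

Apply Bayes' rule sequentially, carrying P(plant 1) forward.
After 'flag': P(plant 1) = 0.8·0.6500 / (0.8·0.6500 + 0.9·0.3500) ≈ 0.6228
After 'flag': P(plant 1) = 0.8·0.6228 / (0.8·0.6228 + 0.9·0.3772) ≈ 0.5947
After 'pass': P(plant 1) = 0.2·0.5947 / (0.2·0.5947 + 0.1·0.4053) ≈ 0.7459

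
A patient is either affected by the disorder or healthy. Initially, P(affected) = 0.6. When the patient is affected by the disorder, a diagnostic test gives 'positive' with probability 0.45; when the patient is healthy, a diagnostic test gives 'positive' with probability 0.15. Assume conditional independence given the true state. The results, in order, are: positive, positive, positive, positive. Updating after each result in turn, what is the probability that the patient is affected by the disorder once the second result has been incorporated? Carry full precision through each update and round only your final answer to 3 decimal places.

0.931

Each posterior becomes the prior for the next update.
After 'positive': P(affected) = 0.45·0.6000 / (0.45·0.6000 + 0.15·0.4000) ≈ 0.8182
After 'positive': P(affected) = 0.45·0.8182 / (0.45·0.8182 + 0.15·0.1818) ≈ 0.9310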